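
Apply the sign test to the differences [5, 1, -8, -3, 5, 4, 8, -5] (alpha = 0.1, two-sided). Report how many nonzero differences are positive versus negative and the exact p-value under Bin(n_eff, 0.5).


Step 1: Discard zero differences. Original n = 8; n_eff = number of nonzero differences = 8.
Nonzero differences (with sign): +5, +1, -8, -3, +5, +4, +8, -5
Step 2: Count signs: positive = 5, negative = 3.
Step 3: Under H0: P(positive) = 0.5, so the number of positives S ~ Bin(8, 0.5).
Step 4: Two-sided exact p-value = sum of Bin(8,0.5) probabilities at or below the observed probability = 0.726562.
Step 5: alpha = 0.1. fail to reject H0.

n_eff = 8, pos = 5, neg = 3, p = 0.726562, fail to reject H0.


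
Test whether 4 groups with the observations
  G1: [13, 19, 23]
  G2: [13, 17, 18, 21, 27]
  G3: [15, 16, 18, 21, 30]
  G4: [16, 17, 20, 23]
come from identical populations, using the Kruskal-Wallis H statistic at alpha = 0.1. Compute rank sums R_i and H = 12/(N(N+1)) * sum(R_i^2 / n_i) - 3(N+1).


Step 1: Combine all N = 17 observations and assign midranks.
sorted (value, group, rank): (13,G1,1.5), (13,G2,1.5), (15,G3,3), (16,G3,4.5), (16,G4,4.5), (17,G2,6.5), (17,G4,6.5), (18,G2,8.5), (18,G3,8.5), (19,G1,10), (20,G4,11), (21,G2,12.5), (21,G3,12.5), (23,G1,14.5), (23,G4,14.5), (27,G2,16), (30,G3,17)
Step 2: Sum ranks within each group.
R_1 = 26 (n_1 = 3)
R_2 = 45 (n_2 = 5)
R_3 = 45.5 (n_3 = 5)
R_4 = 36.5 (n_4 = 4)
Step 3: H = 12/(N(N+1)) * sum(R_i^2/n_i) - 3(N+1)
     = 12/(17*18) * (26^2/3 + 45^2/5 + 45.5^2/5 + 36.5^2/4) - 3*18
     = 0.039216 * 1377.45 - 54
     = 0.017484.
Step 4: Ties present; correction factor C = 1 - 36/(17^3 - 17) = 0.992647. Corrected H = 0.017484 / 0.992647 = 0.017613.
Step 5: Under H0, H ~ chi^2(3); p-value = 0.999382.
Step 6: alpha = 0.1. fail to reject H0.

H = 0.0176, df = 3, p = 0.999382, fail to reject H0.


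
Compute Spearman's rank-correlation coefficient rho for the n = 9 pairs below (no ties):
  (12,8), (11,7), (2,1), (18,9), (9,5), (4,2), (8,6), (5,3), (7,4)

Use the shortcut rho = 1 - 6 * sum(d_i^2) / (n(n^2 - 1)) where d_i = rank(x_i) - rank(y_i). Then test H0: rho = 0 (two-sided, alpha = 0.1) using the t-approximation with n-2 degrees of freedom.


Step 1: Rank x and y separately (midranks; no ties here).
rank(x): 12->8, 11->7, 2->1, 18->9, 9->6, 4->2, 8->5, 5->3, 7->4
rank(y): 8->8, 7->7, 1->1, 9->9, 5->5, 2->2, 6->6, 3->3, 4->4
Step 2: d_i = R_x(i) - R_y(i); compute d_i^2.
  (8-8)^2=0, (7-7)^2=0, (1-1)^2=0, (9-9)^2=0, (6-5)^2=1, (2-2)^2=0, (5-6)^2=1, (3-3)^2=0, (4-4)^2=0
sum(d^2) = 2.
Step 3: rho = 1 - 6*2 / (9*(9^2 - 1)) = 1 - 12/720 = 0.983333.
Step 4: Under H0, t = rho * sqrt((n-2)/(1-rho^2)) = 14.3096 ~ t(7).
Step 5: Two-sided p-value from the t-distribution with 7 df = 0.000002.
Step 6: alpha = 0.1. reject H0.

rho = 0.9833, p = 0.000002, reject H0 at alpha = 0.1.


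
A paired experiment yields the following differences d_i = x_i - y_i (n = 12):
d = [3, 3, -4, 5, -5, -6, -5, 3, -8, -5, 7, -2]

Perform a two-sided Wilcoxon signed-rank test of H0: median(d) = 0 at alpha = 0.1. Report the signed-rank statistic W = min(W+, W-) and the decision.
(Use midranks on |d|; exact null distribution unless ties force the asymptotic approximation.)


Step 1: Drop any zero differences (none here) and take |d_i|.
|d| = [3, 3, 4, 5, 5, 6, 5, 3, 8, 5, 7, 2]
Step 2: Midrank |d_i| (ties get averaged ranks).
ranks: |3|->3, |3|->3, |4|->5, |5|->7.5, |5|->7.5, |6|->10, |5|->7.5, |3|->3, |8|->12, |5|->7.5, |7|->11, |2|->1
Step 3: Attach original signs; sum ranks with positive sign and with negative sign.
W+ = 3 + 3 + 7.5 + 3 + 11 = 27.5
W- = 5 + 7.5 + 10 + 7.5 + 12 + 7.5 + 1 = 50.5
(Check: W+ + W- = 78 should equal n(n+1)/2 = 78.)
Step 4: Test statistic W = min(W+, W-) = 27.5.
Step 5: Ties in |d|, so use the tie-corrected normal approximation.
        E[W] = n(n+1)/4 = 12*13/4 = 39.
        Tie groups: |d|=3 (t=3), |d|=5 (t=4); sum(t^3 - t) = 84.
        Var[W] = n(n+1)(2n+1)/24 - sum(t^3-t)/48 = 3900/24 - 84/48 = 160.75.
        z = (W - E[W]) / sqrt(Var[W]) = (27.5 - 39) / 12.6787 = -0.9070.
        Two-sided p = 2*Phi(z) = 0.364390.
Step 6: alpha = 0.1. fail to reject H0.

W+ = 27.5, W- = 50.5, W = min = 27.5, p = 0.364390, fail to reject H0.


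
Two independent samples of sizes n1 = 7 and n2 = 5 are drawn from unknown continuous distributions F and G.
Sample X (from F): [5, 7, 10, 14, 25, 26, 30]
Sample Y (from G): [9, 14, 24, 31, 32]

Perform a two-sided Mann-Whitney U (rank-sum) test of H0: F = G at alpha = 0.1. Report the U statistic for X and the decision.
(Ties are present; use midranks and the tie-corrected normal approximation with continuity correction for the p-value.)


Step 1: Combine and sort all 12 observations; assign midranks.
sorted (value, group): (5,X), (7,X), (9,Y), (10,X), (14,X), (14,Y), (24,Y), (25,X), (26,X), (30,X), (31,Y), (32,Y)
ranks: 5->1, 7->2, 9->3, 10->4, 14->5.5, 14->5.5, 24->7, 25->8, 26->9, 30->10, 31->11, 32->12
Step 2: Rank sum for X: R1 = 1 + 2 + 4 + 5.5 + 8 + 9 + 10 = 39.5.
Step 3: U_X = R1 - n1(n1+1)/2 = 39.5 - 7*8/2 = 39.5 - 28 = 11.5.
       U_Y = n1*n2 - U_X = 35 - 11.5 = 23.5.
Step 4: Ties are present, so use the tie-corrected normal approximation (with continuity correction) for the p-value.
Step 5: p-value = 0.370914; compare to alpha = 0.1. fail to reject H0.

U_X = 11.5, p = 0.370914, fail to reject H0 at alpha = 0.1.


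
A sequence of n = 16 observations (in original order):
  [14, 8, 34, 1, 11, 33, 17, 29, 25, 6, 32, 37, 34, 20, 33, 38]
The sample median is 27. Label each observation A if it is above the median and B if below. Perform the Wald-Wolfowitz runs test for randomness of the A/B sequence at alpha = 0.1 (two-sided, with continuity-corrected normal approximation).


Step 1: Compute median = 27; label A = above, B = below.
Labels in order: BBABBABABBAAABAA  (n_A = 8, n_B = 8)
Step 2: Count runs R = 10.
Step 3: Under H0 (random ordering), E[R] = 2*n_A*n_B/(n_A+n_B) + 1 = 2*8*8/16 + 1 = 9.0000.
        Var[R] = 2*n_A*n_B*(2*n_A*n_B - n_A - n_B) / ((n_A+n_B)^2 * (n_A+n_B-1)) = 14336/3840 = 3.7333.
        SD[R] = 1.9322.
Step 4: Continuity-corrected z = (R - 0.5 - E[R]) / SD[R] = (10 - 0.5 - 9.0000) / 1.9322 = 0.2588.
Step 5: Two-sided p-value via normal approximation = 2*(1 - Phi(|z|)) = 0.795809.
Step 6: alpha = 0.1. fail to reject H0.

R = 10, z = 0.2588, p = 0.795809, fail to reject H0.


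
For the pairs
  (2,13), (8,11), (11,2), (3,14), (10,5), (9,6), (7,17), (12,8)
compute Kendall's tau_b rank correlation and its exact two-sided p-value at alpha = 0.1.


Step 1: Enumerate the 28 unordered pairs (i,j) with i<j and classify each by sign(x_j-x_i) * sign(y_j-y_i).
  (1,2):dx=+6,dy=-2->D; (1,3):dx=+9,dy=-11->D; (1,4):dx=+1,dy=+1->C; (1,5):dx=+8,dy=-8->D
  (1,6):dx=+7,dy=-7->D; (1,7):dx=+5,dy=+4->C; (1,8):dx=+10,dy=-5->D; (2,3):dx=+3,dy=-9->D
  (2,4):dx=-5,dy=+3->D; (2,5):dx=+2,dy=-6->D; (2,6):dx=+1,dy=-5->D; (2,7):dx=-1,dy=+6->D
  (2,8):dx=+4,dy=-3->D; (3,4):dx=-8,dy=+12->D; (3,5):dx=-1,dy=+3->D; (3,6):dx=-2,dy=+4->D
  (3,7):dx=-4,dy=+15->D; (3,8):dx=+1,dy=+6->C; (4,5):dx=+7,dy=-9->D; (4,6):dx=+6,dy=-8->D
  (4,7):dx=+4,dy=+3->C; (4,8):dx=+9,dy=-6->D; (5,6):dx=-1,dy=+1->D; (5,7):dx=-3,dy=+12->D
  (5,8):dx=+2,dy=+3->C; (6,7):dx=-2,dy=+11->D; (6,8):dx=+3,dy=+2->C; (7,8):dx=+5,dy=-9->D
Step 2: C = 6, D = 22, total pairs = 28.
Step 3: tau = (C - D)/(n(n-1)/2) = (6 - 22)/28 = -0.571429.
Step 4: Exact two-sided p-value (enumerate n! = 40320 permutations of y under H0): p = 0.061012.
Step 5: alpha = 0.1. reject H0.

tau_b = -0.5714 (C=6, D=22), p = 0.061012, reject H0.


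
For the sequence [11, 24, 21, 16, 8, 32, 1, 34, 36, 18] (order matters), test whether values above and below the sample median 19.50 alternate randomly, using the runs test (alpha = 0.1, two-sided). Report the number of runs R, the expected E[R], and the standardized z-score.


Step 1: Compute median = 19.50; label A = above, B = below.
Labels in order: BAABBABAAB  (n_A = 5, n_B = 5)
Step 2: Count runs R = 7.
Step 3: Under H0 (random ordering), E[R] = 2*n_A*n_B/(n_A+n_B) + 1 = 2*5*5/10 + 1 = 6.0000.
        Var[R] = 2*n_A*n_B*(2*n_A*n_B - n_A - n_B) / ((n_A+n_B)^2 * (n_A+n_B-1)) = 2000/900 = 2.2222.
        SD[R] = 1.4907.
Step 4: Continuity-corrected z = (R - 0.5 - E[R]) / SD[R] = (7 - 0.5 - 6.0000) / 1.4907 = 0.3354.
Step 5: Two-sided p-value via normal approximation = 2*(1 - Phi(|z|)) = 0.737316.
Step 6: alpha = 0.1. fail to reject H0.

R = 7, z = 0.3354, p = 0.737316, fail to reject H0.


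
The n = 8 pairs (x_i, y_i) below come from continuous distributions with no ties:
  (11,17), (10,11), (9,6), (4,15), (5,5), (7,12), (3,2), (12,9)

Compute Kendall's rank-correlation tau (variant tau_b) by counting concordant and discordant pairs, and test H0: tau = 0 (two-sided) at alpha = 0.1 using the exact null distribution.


Step 1: Enumerate the 28 unordered pairs (i,j) with i<j and classify each by sign(x_j-x_i) * sign(y_j-y_i).
  (1,2):dx=-1,dy=-6->C; (1,3):dx=-2,dy=-11->C; (1,4):dx=-7,dy=-2->C; (1,5):dx=-6,dy=-12->C
  (1,6):dx=-4,dy=-5->C; (1,7):dx=-8,dy=-15->C; (1,8):dx=+1,dy=-8->D; (2,3):dx=-1,dy=-5->C
  (2,4):dx=-6,dy=+4->D; (2,5):dx=-5,dy=-6->C; (2,6):dx=-3,dy=+1->D; (2,7):dx=-7,dy=-9->C
  (2,8):dx=+2,dy=-2->D; (3,4):dx=-5,dy=+9->D; (3,5):dx=-4,dy=-1->C; (3,6):dx=-2,dy=+6->D
  (3,7):dx=-6,dy=-4->C; (3,8):dx=+3,dy=+3->C; (4,5):dx=+1,dy=-10->D; (4,6):dx=+3,dy=-3->D
  (4,7):dx=-1,dy=-13->C; (4,8):dx=+8,dy=-6->D; (5,6):dx=+2,dy=+7->C; (5,7):dx=-2,dy=-3->C
  (5,8):dx=+7,dy=+4->C; (6,7):dx=-4,dy=-10->C; (6,8):dx=+5,dy=-3->D; (7,8):dx=+9,dy=+7->C
Step 2: C = 18, D = 10, total pairs = 28.
Step 3: tau = (C - D)/(n(n-1)/2) = (18 - 10)/28 = 0.285714.
Step 4: Exact two-sided p-value (enumerate n! = 40320 permutations of y under H0): p = 0.398760.
Step 5: alpha = 0.1. fail to reject H0.

tau_b = 0.2857 (C=18, D=10), p = 0.398760, fail to reject H0.


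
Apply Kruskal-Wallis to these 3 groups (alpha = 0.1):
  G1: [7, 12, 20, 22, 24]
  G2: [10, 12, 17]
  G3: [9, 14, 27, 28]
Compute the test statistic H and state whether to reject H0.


Step 1: Combine all N = 12 observations and assign midranks.
sorted (value, group, rank): (7,G1,1), (9,G3,2), (10,G2,3), (12,G1,4.5), (12,G2,4.5), (14,G3,6), (17,G2,7), (20,G1,8), (22,G1,9), (24,G1,10), (27,G3,11), (28,G3,12)
Step 2: Sum ranks within each group.
R_1 = 32.5 (n_1 = 5)
R_2 = 14.5 (n_2 = 3)
R_3 = 31 (n_3 = 4)
Step 3: H = 12/(N(N+1)) * sum(R_i^2/n_i) - 3(N+1)
     = 12/(12*13) * (32.5^2/5 + 14.5^2/3 + 31^2/4) - 3*13
     = 0.076923 * 521.583 - 39
     = 1.121795.
Step 4: Ties present; correction factor C = 1 - 6/(12^3 - 12) = 0.996503. Corrected H = 1.121795 / 0.996503 = 1.125731.
Step 5: Under H0, H ~ chi^2(2); p-value = 0.569575.
Step 6: alpha = 0.1. fail to reject H0.

H = 1.1257, df = 2, p = 0.569575, fail to reject H0.


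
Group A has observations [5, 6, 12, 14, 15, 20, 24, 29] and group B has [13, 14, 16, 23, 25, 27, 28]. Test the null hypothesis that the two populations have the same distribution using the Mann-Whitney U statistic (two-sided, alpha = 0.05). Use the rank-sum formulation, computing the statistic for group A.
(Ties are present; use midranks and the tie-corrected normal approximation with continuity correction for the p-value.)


Step 1: Combine and sort all 15 observations; assign midranks.
sorted (value, group): (5,X), (6,X), (12,X), (13,Y), (14,X), (14,Y), (15,X), (16,Y), (20,X), (23,Y), (24,X), (25,Y), (27,Y), (28,Y), (29,X)
ranks: 5->1, 6->2, 12->3, 13->4, 14->5.5, 14->5.5, 15->7, 16->8, 20->9, 23->10, 24->11, 25->12, 27->13, 28->14, 29->15
Step 2: Rank sum for X: R1 = 1 + 2 + 3 + 5.5 + 7 + 9 + 11 + 15 = 53.5.
Step 3: U_X = R1 - n1(n1+1)/2 = 53.5 - 8*9/2 = 53.5 - 36 = 17.5.
       U_Y = n1*n2 - U_X = 56 - 17.5 = 38.5.
Step 4: Ties are present, so use the tie-corrected normal approximation (with continuity correction) for the p-value.
Step 5: p-value = 0.246738; compare to alpha = 0.05. fail to reject H0.

U_X = 17.5, p = 0.246738, fail to reject H0 at alpha = 0.05.


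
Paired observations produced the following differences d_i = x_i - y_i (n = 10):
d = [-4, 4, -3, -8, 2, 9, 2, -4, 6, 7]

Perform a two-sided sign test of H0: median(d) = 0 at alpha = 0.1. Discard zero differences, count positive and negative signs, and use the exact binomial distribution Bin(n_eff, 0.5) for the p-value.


Step 1: Discard zero differences. Original n = 10; n_eff = number of nonzero differences = 10.
Nonzero differences (with sign): -4, +4, -3, -8, +2, +9, +2, -4, +6, +7
Step 2: Count signs: positive = 6, negative = 4.
Step 3: Under H0: P(positive) = 0.5, so the number of positives S ~ Bin(10, 0.5).
Step 4: Two-sided exact p-value = sum of Bin(10,0.5) probabilities at or below the observed probability = 0.753906.
Step 5: alpha = 0.1. fail to reject H0.

n_eff = 10, pos = 6, neg = 4, p = 0.753906, fail to reject H0.


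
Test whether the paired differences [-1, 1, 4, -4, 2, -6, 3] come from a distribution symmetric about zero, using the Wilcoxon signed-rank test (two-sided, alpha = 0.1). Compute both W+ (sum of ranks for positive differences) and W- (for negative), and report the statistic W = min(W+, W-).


Step 1: Drop any zero differences (none here) and take |d_i|.
|d| = [1, 1, 4, 4, 2, 6, 3]
Step 2: Midrank |d_i| (ties get averaged ranks).
ranks: |1|->1.5, |1|->1.5, |4|->5.5, |4|->5.5, |2|->3, |6|->7, |3|->4
Step 3: Attach original signs; sum ranks with positive sign and with negative sign.
W+ = 1.5 + 5.5 + 3 + 4 = 14
W- = 1.5 + 5.5 + 7 = 14
(Check: W+ + W- = 28 should equal n(n+1)/2 = 28.)
Step 4: Test statistic W = min(W+, W-) = 14.
Step 5: Ties in |d|, so use the tie-corrected normal approximation.
        E[W] = n(n+1)/4 = 7*8/4 = 14.
        Tie groups: |d|=1 (t=2), |d|=4 (t=2); sum(t^3 - t) = 12.
        Var[W] = n(n+1)(2n+1)/24 - sum(t^3-t)/48 = 840/24 - 12/48 = 34.75.
        z = (W - E[W]) / sqrt(Var[W]) = (14 - 14) / 5.8949 = 0.0000.
        Two-sided p = 2*Phi(z) = 1.000000.
Step 6: alpha = 0.1. fail to reject H0.

W+ = 14, W- = 14, W = min = 14, p = 1.000000, fail to reject H0.


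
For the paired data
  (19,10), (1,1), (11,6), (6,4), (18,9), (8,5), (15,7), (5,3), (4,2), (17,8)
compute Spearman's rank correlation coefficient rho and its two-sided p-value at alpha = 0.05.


Step 1: Rank x and y separately (midranks; no ties here).
rank(x): 19->10, 1->1, 11->6, 6->4, 18->9, 8->5, 15->7, 5->3, 4->2, 17->8
rank(y): 10->10, 1->1, 6->6, 4->4, 9->9, 5->5, 7->7, 3->3, 2->2, 8->8
Step 2: d_i = R_x(i) - R_y(i); compute d_i^2.
  (10-10)^2=0, (1-1)^2=0, (6-6)^2=0, (4-4)^2=0, (9-9)^2=0, (5-5)^2=0, (7-7)^2=0, (3-3)^2=0, (2-2)^2=0, (8-8)^2=0
sum(d^2) = 0.
Step 3: rho = 1 - 6*0 / (10*(10^2 - 1)) = 1 - 0/990 = 1.000000.
Step 5: Two-sided p-value from the t-distribution with 8 df = 0.000000.
Step 6: alpha = 0.05. reject H0.

rho = 1.0000, p = 0.000000, reject H0 at alpha = 0.05.


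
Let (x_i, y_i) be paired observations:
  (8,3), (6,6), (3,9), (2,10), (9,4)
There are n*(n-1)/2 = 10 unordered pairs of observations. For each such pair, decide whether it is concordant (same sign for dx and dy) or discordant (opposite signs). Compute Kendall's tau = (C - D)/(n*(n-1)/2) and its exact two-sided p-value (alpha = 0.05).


Step 1: Enumerate the 10 unordered pairs (i,j) with i<j and classify each by sign(x_j-x_i) * sign(y_j-y_i).
  (1,2):dx=-2,dy=+3->D; (1,3):dx=-5,dy=+6->D; (1,4):dx=-6,dy=+7->D; (1,5):dx=+1,dy=+1->C
  (2,3):dx=-3,dy=+3->D; (2,4):dx=-4,dy=+4->D; (2,5):dx=+3,dy=-2->D; (3,4):dx=-1,dy=+1->D
  (3,5):dx=+6,dy=-5->D; (4,5):dx=+7,dy=-6->D
Step 2: C = 1, D = 9, total pairs = 10.
Step 3: tau = (C - D)/(n(n-1)/2) = (1 - 9)/10 = -0.800000.
Step 4: Exact two-sided p-value (enumerate n! = 120 permutations of y under H0): p = 0.083333.
Step 5: alpha = 0.05. fail to reject H0.

tau_b = -0.8000 (C=1, D=9), p = 0.083333, fail to reject H0.


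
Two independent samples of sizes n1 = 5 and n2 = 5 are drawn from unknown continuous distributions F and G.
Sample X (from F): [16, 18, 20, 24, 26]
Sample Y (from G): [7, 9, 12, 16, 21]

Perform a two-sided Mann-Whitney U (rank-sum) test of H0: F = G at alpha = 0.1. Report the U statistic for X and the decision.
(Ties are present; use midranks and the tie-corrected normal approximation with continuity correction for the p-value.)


Step 1: Combine and sort all 10 observations; assign midranks.
sorted (value, group): (7,Y), (9,Y), (12,Y), (16,X), (16,Y), (18,X), (20,X), (21,Y), (24,X), (26,X)
ranks: 7->1, 9->2, 12->3, 16->4.5, 16->4.5, 18->6, 20->7, 21->8, 24->9, 26->10
Step 2: Rank sum for X: R1 = 4.5 + 6 + 7 + 9 + 10 = 36.5.
Step 3: U_X = R1 - n1(n1+1)/2 = 36.5 - 5*6/2 = 36.5 - 15 = 21.5.
       U_Y = n1*n2 - U_X = 25 - 21.5 = 3.5.
Step 4: Ties are present, so use the tie-corrected normal approximation (with continuity correction) for the p-value.
Step 5: p-value = 0.074913; compare to alpha = 0.1. reject H0.

U_X = 21.5, p = 0.074913, reject H0 at alpha = 0.1.


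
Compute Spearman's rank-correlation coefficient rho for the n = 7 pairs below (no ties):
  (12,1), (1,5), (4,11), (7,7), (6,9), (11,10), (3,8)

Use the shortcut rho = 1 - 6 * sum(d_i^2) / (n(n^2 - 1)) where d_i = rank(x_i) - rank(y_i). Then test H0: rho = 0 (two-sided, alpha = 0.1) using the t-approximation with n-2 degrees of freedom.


Step 1: Rank x and y separately (midranks; no ties here).
rank(x): 12->7, 1->1, 4->3, 7->5, 6->4, 11->6, 3->2
rank(y): 1->1, 5->2, 11->7, 7->3, 9->5, 10->6, 8->4
Step 2: d_i = R_x(i) - R_y(i); compute d_i^2.
  (7-1)^2=36, (1-2)^2=1, (3-7)^2=16, (5-3)^2=4, (4-5)^2=1, (6-6)^2=0, (2-4)^2=4
sum(d^2) = 62.
Step 3: rho = 1 - 6*62 / (7*(7^2 - 1)) = 1 - 372/336 = -0.107143.
Step 4: Under H0, t = rho * sqrt((n-2)/(1-rho^2)) = -0.2410 ~ t(5).
Step 5: Two-sided p-value from the t-distribution with 5 df = 0.819151.
Step 6: alpha = 0.1. fail to reject H0.

rho = -0.1071, p = 0.819151, fail to reject H0 at alpha = 0.1.


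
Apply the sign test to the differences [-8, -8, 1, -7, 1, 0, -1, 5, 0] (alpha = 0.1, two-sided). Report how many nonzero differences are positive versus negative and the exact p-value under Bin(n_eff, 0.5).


Step 1: Discard zero differences. Original n = 9; n_eff = number of nonzero differences = 7.
Nonzero differences (with sign): -8, -8, +1, -7, +1, -1, +5
Step 2: Count signs: positive = 3, negative = 4.
Step 3: Under H0: P(positive) = 0.5, so the number of positives S ~ Bin(7, 0.5).
Step 4: Two-sided exact p-value = sum of Bin(7,0.5) probabilities at or below the observed probability = 1.000000.
Step 5: alpha = 0.1. fail to reject H0.

n_eff = 7, pos = 3, neg = 4, p = 1.000000, fail to reject H0.


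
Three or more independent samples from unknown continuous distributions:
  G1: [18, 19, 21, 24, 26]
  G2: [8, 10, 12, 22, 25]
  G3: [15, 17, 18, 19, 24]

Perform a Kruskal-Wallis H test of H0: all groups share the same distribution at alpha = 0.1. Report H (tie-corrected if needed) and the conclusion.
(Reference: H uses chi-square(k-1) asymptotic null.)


Step 1: Combine all N = 15 observations and assign midranks.
sorted (value, group, rank): (8,G2,1), (10,G2,2), (12,G2,3), (15,G3,4), (17,G3,5), (18,G1,6.5), (18,G3,6.5), (19,G1,8.5), (19,G3,8.5), (21,G1,10), (22,G2,11), (24,G1,12.5), (24,G3,12.5), (25,G2,14), (26,G1,15)
Step 2: Sum ranks within each group.
R_1 = 52.5 (n_1 = 5)
R_2 = 31 (n_2 = 5)
R_3 = 36.5 (n_3 = 5)
Step 3: H = 12/(N(N+1)) * sum(R_i^2/n_i) - 3(N+1)
     = 12/(15*16) * (52.5^2/5 + 31^2/5 + 36.5^2/5) - 3*16
     = 0.050000 * 1009.9 - 48
     = 2.495000.
Step 4: Ties present; correction factor C = 1 - 18/(15^3 - 15) = 0.994643. Corrected H = 2.495000 / 0.994643 = 2.508438.
Step 5: Under H0, H ~ chi^2(2); p-value = 0.285299.
Step 6: alpha = 0.1. fail to reject H0.

H = 2.5084, df = 2, p = 0.285299, fail to reject H0.


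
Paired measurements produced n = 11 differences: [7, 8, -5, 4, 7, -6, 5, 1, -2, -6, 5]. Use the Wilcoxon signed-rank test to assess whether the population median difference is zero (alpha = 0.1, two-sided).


Step 1: Drop any zero differences (none here) and take |d_i|.
|d| = [7, 8, 5, 4, 7, 6, 5, 1, 2, 6, 5]
Step 2: Midrank |d_i| (ties get averaged ranks).
ranks: |7|->9.5, |8|->11, |5|->5, |4|->3, |7|->9.5, |6|->7.5, |5|->5, |1|->1, |2|->2, |6|->7.5, |5|->5
Step 3: Attach original signs; sum ranks with positive sign and with negative sign.
W+ = 9.5 + 11 + 3 + 9.5 + 5 + 1 + 5 = 44
W- = 5 + 7.5 + 2 + 7.5 = 22
(Check: W+ + W- = 66 should equal n(n+1)/2 = 66.)
Step 4: Test statistic W = min(W+, W-) = 22.
Step 5: Ties in |d|, so use the tie-corrected normal approximation.
        E[W] = n(n+1)/4 = 11*12/4 = 33.
        Tie groups: |d|=5 (t=3), |d|=6 (t=2), |d|=7 (t=2); sum(t^3 - t) = 36.
        Var[W] = n(n+1)(2n+1)/24 - sum(t^3-t)/48 = 3036/24 - 36/48 = 125.75.
        z = (W - E[W]) / sqrt(Var[W]) = (22 - 33) / 11.2138 = -0.9809.
        Two-sided p = 2*Phi(z) = 0.326627.
Step 6: alpha = 0.1. fail to reject H0.

W+ = 44, W- = 22, W = min = 22, p = 0.326627, fail to reject H0.


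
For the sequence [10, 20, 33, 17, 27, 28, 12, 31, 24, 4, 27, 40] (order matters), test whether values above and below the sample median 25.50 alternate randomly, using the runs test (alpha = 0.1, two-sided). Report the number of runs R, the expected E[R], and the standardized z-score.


Step 1: Compute median = 25.50; label A = above, B = below.
Labels in order: BBABAABABBAA  (n_A = 6, n_B = 6)
Step 2: Count runs R = 8.
Step 3: Under H0 (random ordering), E[R] = 2*n_A*n_B/(n_A+n_B) + 1 = 2*6*6/12 + 1 = 7.0000.
        Var[R] = 2*n_A*n_B*(2*n_A*n_B - n_A - n_B) / ((n_A+n_B)^2 * (n_A+n_B-1)) = 4320/1584 = 2.7273.
        SD[R] = 1.6514.
Step 4: Continuity-corrected z = (R - 0.5 - E[R]) / SD[R] = (8 - 0.5 - 7.0000) / 1.6514 = 0.3028.
Step 5: Two-sided p-value via normal approximation = 2*(1 - Phi(|z|)) = 0.762069.
Step 6: alpha = 0.1. fail to reject H0.

R = 8, z = 0.3028, p = 0.762069, fail to reject H0.


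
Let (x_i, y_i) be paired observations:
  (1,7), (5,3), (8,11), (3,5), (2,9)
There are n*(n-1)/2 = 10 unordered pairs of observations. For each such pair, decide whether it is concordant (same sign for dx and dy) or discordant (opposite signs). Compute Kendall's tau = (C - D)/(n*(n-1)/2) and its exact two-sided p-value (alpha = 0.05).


Step 1: Enumerate the 10 unordered pairs (i,j) with i<j and classify each by sign(x_j-x_i) * sign(y_j-y_i).
  (1,2):dx=+4,dy=-4->D; (1,3):dx=+7,dy=+4->C; (1,4):dx=+2,dy=-2->D; (1,5):dx=+1,dy=+2->C
  (2,3):dx=+3,dy=+8->C; (2,4):dx=-2,dy=+2->D; (2,5):dx=-3,dy=+6->D; (3,4):dx=-5,dy=-6->C
  (3,5):dx=-6,dy=-2->C; (4,5):dx=-1,dy=+4->D
Step 2: C = 5, D = 5, total pairs = 10.
Step 3: tau = (C - D)/(n(n-1)/2) = (5 - 5)/10 = 0.000000.
Step 4: Exact two-sided p-value (enumerate n! = 120 permutations of y under H0): p = 1.000000.
Step 5: alpha = 0.05. fail to reject H0.

tau_b = 0.0000 (C=5, D=5), p = 1.000000, fail to reject H0.


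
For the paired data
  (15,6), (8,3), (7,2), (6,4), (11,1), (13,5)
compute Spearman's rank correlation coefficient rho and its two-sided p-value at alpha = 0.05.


Step 1: Rank x and y separately (midranks; no ties here).
rank(x): 15->6, 8->3, 7->2, 6->1, 11->4, 13->5
rank(y): 6->6, 3->3, 2->2, 4->4, 1->1, 5->5
Step 2: d_i = R_x(i) - R_y(i); compute d_i^2.
  (6-6)^2=0, (3-3)^2=0, (2-2)^2=0, (1-4)^2=9, (4-1)^2=9, (5-5)^2=0
sum(d^2) = 18.
Step 3: rho = 1 - 6*18 / (6*(6^2 - 1)) = 1 - 108/210 = 0.485714.
Step 4: Under H0, t = rho * sqrt((n-2)/(1-rho^2)) = 1.1113 ~ t(4).
Step 5: Two-sided p-value from the t-distribution with 4 df = 0.328723.
Step 6: alpha = 0.05. fail to reject H0.

rho = 0.4857, p = 0.328723, fail to reject H0 at alpha = 0.05.


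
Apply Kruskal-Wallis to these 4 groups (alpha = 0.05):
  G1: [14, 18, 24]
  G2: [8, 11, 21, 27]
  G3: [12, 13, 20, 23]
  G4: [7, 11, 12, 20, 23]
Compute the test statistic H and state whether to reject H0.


Step 1: Combine all N = 16 observations and assign midranks.
sorted (value, group, rank): (7,G4,1), (8,G2,2), (11,G2,3.5), (11,G4,3.5), (12,G3,5.5), (12,G4,5.5), (13,G3,7), (14,G1,8), (18,G1,9), (20,G3,10.5), (20,G4,10.5), (21,G2,12), (23,G3,13.5), (23,G4,13.5), (24,G1,15), (27,G2,16)
Step 2: Sum ranks within each group.
R_1 = 32 (n_1 = 3)
R_2 = 33.5 (n_2 = 4)
R_3 = 36.5 (n_3 = 4)
R_4 = 34 (n_4 = 5)
Step 3: H = 12/(N(N+1)) * sum(R_i^2/n_i) - 3(N+1)
     = 12/(16*17) * (32^2/3 + 33.5^2/4 + 36.5^2/4 + 34^2/5) - 3*17
     = 0.044118 * 1186.16 - 51
     = 1.330515.
Step 4: Ties present; correction factor C = 1 - 24/(16^3 - 16) = 0.994118. Corrected H = 1.330515 / 0.994118 = 1.338388.
Step 5: Under H0, H ~ chi^2(3); p-value = 0.720038.
Step 6: alpha = 0.05. fail to reject H0.

H = 1.3384, df = 3, p = 0.720038, fail to reject H0.


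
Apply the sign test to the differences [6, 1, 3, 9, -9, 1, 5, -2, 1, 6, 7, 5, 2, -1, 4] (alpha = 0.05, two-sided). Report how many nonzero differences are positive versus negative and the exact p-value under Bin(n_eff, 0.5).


Step 1: Discard zero differences. Original n = 15; n_eff = number of nonzero differences = 15.
Nonzero differences (with sign): +6, +1, +3, +9, -9, +1, +5, -2, +1, +6, +7, +5, +2, -1, +4
Step 2: Count signs: positive = 12, negative = 3.
Step 3: Under H0: P(positive) = 0.5, so the number of positives S ~ Bin(15, 0.5).
Step 4: Two-sided exact p-value = sum of Bin(15,0.5) probabilities at or below the observed probability = 0.035156.
Step 5: alpha = 0.05. reject H0.

n_eff = 15, pos = 12, neg = 3, p = 0.035156, reject H0.


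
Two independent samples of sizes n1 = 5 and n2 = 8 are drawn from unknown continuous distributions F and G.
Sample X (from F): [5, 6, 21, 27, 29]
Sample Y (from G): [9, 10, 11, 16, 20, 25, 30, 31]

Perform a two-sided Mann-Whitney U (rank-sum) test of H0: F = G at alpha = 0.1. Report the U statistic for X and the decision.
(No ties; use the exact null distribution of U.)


Step 1: Combine and sort all 13 observations; assign midranks.
sorted (value, group): (5,X), (6,X), (9,Y), (10,Y), (11,Y), (16,Y), (20,Y), (21,X), (25,Y), (27,X), (29,X), (30,Y), (31,Y)
ranks: 5->1, 6->2, 9->3, 10->4, 11->5, 16->6, 20->7, 21->8, 25->9, 27->10, 29->11, 30->12, 31->13
Step 2: Rank sum for X: R1 = 1 + 2 + 8 + 10 + 11 = 32.
Step 3: U_X = R1 - n1(n1+1)/2 = 32 - 5*6/2 = 32 - 15 = 17.
       U_Y = n1*n2 - U_X = 40 - 17 = 23.
Step 4: No ties, so the exact null distribution of U (based on enumerating the C(13,5) = 1287 equally likely rank assignments) gives the two-sided p-value.
Step 5: p-value = 0.724165; compare to alpha = 0.1. fail to reject H0.

U_X = 17, p = 0.724165, fail to reject H0 at alpha = 0.1.


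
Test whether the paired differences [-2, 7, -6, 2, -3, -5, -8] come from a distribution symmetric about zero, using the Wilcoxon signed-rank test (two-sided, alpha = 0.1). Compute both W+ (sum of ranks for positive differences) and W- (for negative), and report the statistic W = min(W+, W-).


Step 1: Drop any zero differences (none here) and take |d_i|.
|d| = [2, 7, 6, 2, 3, 5, 8]
Step 2: Midrank |d_i| (ties get averaged ranks).
ranks: |2|->1.5, |7|->6, |6|->5, |2|->1.5, |3|->3, |5|->4, |8|->7
Step 3: Attach original signs; sum ranks with positive sign and with negative sign.
W+ = 6 + 1.5 = 7.5
W- = 1.5 + 5 + 3 + 4 + 7 = 20.5
(Check: W+ + W- = 28 should equal n(n+1)/2 = 28.)
Step 4: Test statistic W = min(W+, W-) = 7.5.
Step 5: Ties in |d|, so use the tie-corrected normal approximation.
        E[W] = n(n+1)/4 = 7*8/4 = 14.
        Tie groups: |d|=2 (t=2); sum(t^3 - t) = 6.
        Var[W] = n(n+1)(2n+1)/24 - sum(t^3-t)/48 = 840/24 - 6/48 = 34.875.
        z = (W - E[W]) / sqrt(Var[W]) = (7.5 - 14) / 5.9055 = -1.1007.
        Two-sided p = 2*Phi(z) = 0.271041.
Step 6: alpha = 0.1. fail to reject H0.

W+ = 7.5, W- = 20.5, W = min = 7.5, p = 0.271041, fail to reject H0.


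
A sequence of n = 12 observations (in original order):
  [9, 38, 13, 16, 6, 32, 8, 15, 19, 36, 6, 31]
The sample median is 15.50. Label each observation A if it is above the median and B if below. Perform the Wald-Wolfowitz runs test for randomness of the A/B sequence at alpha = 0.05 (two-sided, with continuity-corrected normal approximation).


Step 1: Compute median = 15.50; label A = above, B = below.
Labels in order: BABABABBAABA  (n_A = 6, n_B = 6)
Step 2: Count runs R = 10.
Step 3: Under H0 (random ordering), E[R] = 2*n_A*n_B/(n_A+n_B) + 1 = 2*6*6/12 + 1 = 7.0000.
        Var[R] = 2*n_A*n_B*(2*n_A*n_B - n_A - n_B) / ((n_A+n_B)^2 * (n_A+n_B-1)) = 4320/1584 = 2.7273.
        SD[R] = 1.6514.
Step 4: Continuity-corrected z = (R - 0.5 - E[R]) / SD[R] = (10 - 0.5 - 7.0000) / 1.6514 = 1.5138.
Step 5: Two-sided p-value via normal approximation = 2*(1 - Phi(|z|)) = 0.130070.
Step 6: alpha = 0.05. fail to reject H0.

R = 10, z = 1.5138, p = 0.130070, fail to reject H0.


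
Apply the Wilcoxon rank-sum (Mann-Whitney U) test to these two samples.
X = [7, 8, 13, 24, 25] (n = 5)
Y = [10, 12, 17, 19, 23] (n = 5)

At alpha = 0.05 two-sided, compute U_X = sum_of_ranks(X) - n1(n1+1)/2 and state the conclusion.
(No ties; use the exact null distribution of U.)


Step 1: Combine and sort all 10 observations; assign midranks.
sorted (value, group): (7,X), (8,X), (10,Y), (12,Y), (13,X), (17,Y), (19,Y), (23,Y), (24,X), (25,X)
ranks: 7->1, 8->2, 10->3, 12->4, 13->5, 17->6, 19->7, 23->8, 24->9, 25->10
Step 2: Rank sum for X: R1 = 1 + 2 + 5 + 9 + 10 = 27.
Step 3: U_X = R1 - n1(n1+1)/2 = 27 - 5*6/2 = 27 - 15 = 12.
       U_Y = n1*n2 - U_X = 25 - 12 = 13.
Step 4: No ties, so the exact null distribution of U (based on enumerating the C(10,5) = 252 equally likely rank assignments) gives the two-sided p-value.
Step 5: p-value = 1.000000; compare to alpha = 0.05. fail to reject H0.

U_X = 12, p = 1.000000, fail to reject H0 at alpha = 0.05.


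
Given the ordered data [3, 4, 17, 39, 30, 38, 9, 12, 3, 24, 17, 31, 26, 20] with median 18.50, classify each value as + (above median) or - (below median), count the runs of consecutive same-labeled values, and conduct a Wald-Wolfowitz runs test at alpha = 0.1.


Step 1: Compute median = 18.50; label A = above, B = below.
Labels in order: BBBAAABBBABAAA  (n_A = 7, n_B = 7)
Step 2: Count runs R = 6.
Step 3: Under H0 (random ordering), E[R] = 2*n_A*n_B/(n_A+n_B) + 1 = 2*7*7/14 + 1 = 8.0000.
        Var[R] = 2*n_A*n_B*(2*n_A*n_B - n_A - n_B) / ((n_A+n_B)^2 * (n_A+n_B-1)) = 8232/2548 = 3.2308.
        SD[R] = 1.7974.
Step 4: Continuity-corrected z = (R + 0.5 - E[R]) / SD[R] = (6 + 0.5 - 8.0000) / 1.7974 = -0.8345.
Step 5: Two-sided p-value via normal approximation = 2*(1 - Phi(|z|)) = 0.403986.
Step 6: alpha = 0.1. fail to reject H0.

R = 6, z = -0.8345, p = 0.403986, fail to reject H0.


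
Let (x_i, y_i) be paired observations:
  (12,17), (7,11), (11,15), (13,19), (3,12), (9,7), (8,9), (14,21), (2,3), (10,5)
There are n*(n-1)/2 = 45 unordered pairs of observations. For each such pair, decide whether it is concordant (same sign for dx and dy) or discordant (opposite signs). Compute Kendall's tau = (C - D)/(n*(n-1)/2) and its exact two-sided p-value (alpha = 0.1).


Step 1: Enumerate the 45 unordered pairs (i,j) with i<j and classify each by sign(x_j-x_i) * sign(y_j-y_i).
  (1,2):dx=-5,dy=-6->C; (1,3):dx=-1,dy=-2->C; (1,4):dx=+1,dy=+2->C; (1,5):dx=-9,dy=-5->C
  (1,6):dx=-3,dy=-10->C; (1,7):dx=-4,dy=-8->C; (1,8):dx=+2,dy=+4->C; (1,9):dx=-10,dy=-14->C
  (1,10):dx=-2,dy=-12->C; (2,3):dx=+4,dy=+4->C; (2,4):dx=+6,dy=+8->C; (2,5):dx=-4,dy=+1->D
  (2,6):dx=+2,dy=-4->D; (2,7):dx=+1,dy=-2->D; (2,8):dx=+7,dy=+10->C; (2,9):dx=-5,dy=-8->C
  (2,10):dx=+3,dy=-6->D; (3,4):dx=+2,dy=+4->C; (3,5):dx=-8,dy=-3->C; (3,6):dx=-2,dy=-8->C
  (3,7):dx=-3,dy=-6->C; (3,8):dx=+3,dy=+6->C; (3,9):dx=-9,dy=-12->C; (3,10):dx=-1,dy=-10->C
  (4,5):dx=-10,dy=-7->C; (4,6):dx=-4,dy=-12->C; (4,7):dx=-5,dy=-10->C; (4,8):dx=+1,dy=+2->C
  (4,9):dx=-11,dy=-16->C; (4,10):dx=-3,dy=-14->C; (5,6):dx=+6,dy=-5->D; (5,7):dx=+5,dy=-3->D
  (5,8):dx=+11,dy=+9->C; (5,9):dx=-1,dy=-9->C; (5,10):dx=+7,dy=-7->D; (6,7):dx=-1,dy=+2->D
  (6,8):dx=+5,dy=+14->C; (6,9):dx=-7,dy=-4->C; (6,10):dx=+1,dy=-2->D; (7,8):dx=+6,dy=+12->C
  (7,9):dx=-6,dy=-6->C; (7,10):dx=+2,dy=-4->D; (8,9):dx=-12,dy=-18->C; (8,10):dx=-4,dy=-16->C
  (9,10):dx=+8,dy=+2->C
Step 2: C = 35, D = 10, total pairs = 45.
Step 3: tau = (C - D)/(n(n-1)/2) = (35 - 10)/45 = 0.555556.
Step 4: Exact two-sided p-value (enumerate n! = 3628800 permutations of y under H0): p = 0.028609.
Step 5: alpha = 0.1. reject H0.

tau_b = 0.5556 (C=35, D=10), p = 0.028609, reject H0.


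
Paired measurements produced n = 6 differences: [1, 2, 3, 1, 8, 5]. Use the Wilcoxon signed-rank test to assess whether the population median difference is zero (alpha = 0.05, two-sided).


Step 1: Drop any zero differences (none here) and take |d_i|.
|d| = [1, 2, 3, 1, 8, 5]
Step 2: Midrank |d_i| (ties get averaged ranks).
ranks: |1|->1.5, |2|->3, |3|->4, |1|->1.5, |8|->6, |5|->5
Step 3: Attach original signs; sum ranks with positive sign and with negative sign.
W+ = 1.5 + 3 + 4 + 1.5 + 6 + 5 = 21
W- = 0 = 0
(Check: W+ + W- = 21 should equal n(n+1)/2 = 21.)
Step 4: Test statistic W = min(W+, W-) = 0.
Step 5: Ties in |d|, so use the tie-corrected normal approximation.
        E[W] = n(n+1)/4 = 6*7/4 = 10.5.
        Tie groups: |d|=1 (t=2); sum(t^3 - t) = 6.
        Var[W] = n(n+1)(2n+1)/24 - sum(t^3-t)/48 = 546/24 - 6/48 = 22.625.
        z = (W - E[W]) / sqrt(Var[W]) = (0 - 10.5) / 4.7566 = -2.2075.
        Two-sided p = 2*Phi(z) = 0.027281.
Step 6: alpha = 0.05. reject H0.

W+ = 21, W- = 0, W = min = 0, p = 0.027281, reject H0.


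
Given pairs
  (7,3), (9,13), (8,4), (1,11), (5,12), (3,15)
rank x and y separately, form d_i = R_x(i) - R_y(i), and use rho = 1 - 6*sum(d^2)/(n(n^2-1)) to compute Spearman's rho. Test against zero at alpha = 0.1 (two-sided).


Step 1: Rank x and y separately (midranks; no ties here).
rank(x): 7->4, 9->6, 8->5, 1->1, 5->3, 3->2
rank(y): 3->1, 13->5, 4->2, 11->3, 12->4, 15->6
Step 2: d_i = R_x(i) - R_y(i); compute d_i^2.
  (4-1)^2=9, (6-5)^2=1, (5-2)^2=9, (1-3)^2=4, (3-4)^2=1, (2-6)^2=16
sum(d^2) = 40.
Step 3: rho = 1 - 6*40 / (6*(6^2 - 1)) = 1 - 240/210 = -0.142857.
Step 4: Under H0, t = rho * sqrt((n-2)/(1-rho^2)) = -0.2887 ~ t(4).
Step 5: Two-sided p-value from the t-distribution with 4 df = 0.787172.
Step 6: alpha = 0.1. fail to reject H0.

rho = -0.1429, p = 0.787172, fail to reject H0 at alpha = 0.1.


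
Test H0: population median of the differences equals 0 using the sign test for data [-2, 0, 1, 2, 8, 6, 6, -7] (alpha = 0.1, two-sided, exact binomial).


Step 1: Discard zero differences. Original n = 8; n_eff = number of nonzero differences = 7.
Nonzero differences (with sign): -2, +1, +2, +8, +6, +6, -7
Step 2: Count signs: positive = 5, negative = 2.
Step 3: Under H0: P(positive) = 0.5, so the number of positives S ~ Bin(7, 0.5).
Step 4: Two-sided exact p-value = sum of Bin(7,0.5) probabilities at or below the observed probability = 0.453125.
Step 5: alpha = 0.1. fail to reject H0.

n_eff = 7, pos = 5, neg = 2, p = 0.453125, fail to reject H0.


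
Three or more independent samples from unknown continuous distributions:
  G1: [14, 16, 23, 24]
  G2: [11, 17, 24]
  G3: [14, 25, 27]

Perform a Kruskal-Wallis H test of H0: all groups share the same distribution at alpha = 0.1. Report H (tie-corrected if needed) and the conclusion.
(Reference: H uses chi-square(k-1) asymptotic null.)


Step 1: Combine all N = 10 observations and assign midranks.
sorted (value, group, rank): (11,G2,1), (14,G1,2.5), (14,G3,2.5), (16,G1,4), (17,G2,5), (23,G1,6), (24,G1,7.5), (24,G2,7.5), (25,G3,9), (27,G3,10)
Step 2: Sum ranks within each group.
R_1 = 20 (n_1 = 4)
R_2 = 13.5 (n_2 = 3)
R_3 = 21.5 (n_3 = 3)
Step 3: H = 12/(N(N+1)) * sum(R_i^2/n_i) - 3(N+1)
     = 12/(10*11) * (20^2/4 + 13.5^2/3 + 21.5^2/3) - 3*11
     = 0.109091 * 314.833 - 33
     = 1.345455.
Step 4: Ties present; correction factor C = 1 - 12/(10^3 - 10) = 0.987879. Corrected H = 1.345455 / 0.987879 = 1.361963.
Step 5: Under H0, H ~ chi^2(2); p-value = 0.506120.
Step 6: alpha = 0.1. fail to reject H0.

H = 1.3620, df = 2, p = 0.506120, fail to reject H0.


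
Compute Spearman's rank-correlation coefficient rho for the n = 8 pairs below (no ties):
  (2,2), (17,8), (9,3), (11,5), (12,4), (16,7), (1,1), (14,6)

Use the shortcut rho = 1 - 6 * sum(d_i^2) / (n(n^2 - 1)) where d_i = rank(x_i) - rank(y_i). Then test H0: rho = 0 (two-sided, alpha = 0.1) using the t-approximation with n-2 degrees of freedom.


Step 1: Rank x and y separately (midranks; no ties here).
rank(x): 2->2, 17->8, 9->3, 11->4, 12->5, 16->7, 1->1, 14->6
rank(y): 2->2, 8->8, 3->3, 5->5, 4->4, 7->7, 1->1, 6->6
Step 2: d_i = R_x(i) - R_y(i); compute d_i^2.
  (2-2)^2=0, (8-8)^2=0, (3-3)^2=0, (4-5)^2=1, (5-4)^2=1, (7-7)^2=0, (1-1)^2=0, (6-6)^2=0
sum(d^2) = 2.
Step 3: rho = 1 - 6*2 / (8*(8^2 - 1)) = 1 - 12/504 = 0.976190.
Step 4: Under H0, t = rho * sqrt((n-2)/(1-rho^2)) = 11.0235 ~ t(6).
Step 5: Two-sided p-value from the t-distribution with 6 df = 0.000033.
Step 6: alpha = 0.1. reject H0.

rho = 0.9762, p = 0.000033, reject H0 at alpha = 0.1.


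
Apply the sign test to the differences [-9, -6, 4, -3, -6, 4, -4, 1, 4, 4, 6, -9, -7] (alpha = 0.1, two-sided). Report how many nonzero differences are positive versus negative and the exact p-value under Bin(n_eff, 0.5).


Step 1: Discard zero differences. Original n = 13; n_eff = number of nonzero differences = 13.
Nonzero differences (with sign): -9, -6, +4, -3, -6, +4, -4, +1, +4, +4, +6, -9, -7
Step 2: Count signs: positive = 6, negative = 7.
Step 3: Under H0: P(positive) = 0.5, so the number of positives S ~ Bin(13, 0.5).
Step 4: Two-sided exact p-value = sum of Bin(13,0.5) probabilities at or below the observed probability = 1.000000.
Step 5: alpha = 0.1. fail to reject H0.

n_eff = 13, pos = 6, neg = 7, p = 1.000000, fail to reject H0.


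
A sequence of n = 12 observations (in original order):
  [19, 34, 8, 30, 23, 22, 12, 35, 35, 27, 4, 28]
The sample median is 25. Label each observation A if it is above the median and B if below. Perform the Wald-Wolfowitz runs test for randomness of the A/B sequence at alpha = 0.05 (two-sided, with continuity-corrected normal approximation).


Step 1: Compute median = 25; label A = above, B = below.
Labels in order: BABABBBAAABA  (n_A = 6, n_B = 6)
Step 2: Count runs R = 8.
Step 3: Under H0 (random ordering), E[R] = 2*n_A*n_B/(n_A+n_B) + 1 = 2*6*6/12 + 1 = 7.0000.
        Var[R] = 2*n_A*n_B*(2*n_A*n_B - n_A - n_B) / ((n_A+n_B)^2 * (n_A+n_B-1)) = 4320/1584 = 2.7273.
        SD[R] = 1.6514.
Step 4: Continuity-corrected z = (R - 0.5 - E[R]) / SD[R] = (8 - 0.5 - 7.0000) / 1.6514 = 0.3028.
Step 5: Two-sided p-value via normal approximation = 2*(1 - Phi(|z|)) = 0.762069.
Step 6: alpha = 0.05. fail to reject H0.

R = 8, z = 0.3028, p = 0.762069, fail to reject H0.


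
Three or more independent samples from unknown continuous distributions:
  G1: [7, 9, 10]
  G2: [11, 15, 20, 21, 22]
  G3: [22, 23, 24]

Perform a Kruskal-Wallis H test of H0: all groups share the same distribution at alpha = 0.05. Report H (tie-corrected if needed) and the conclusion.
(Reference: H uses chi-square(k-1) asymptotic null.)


Step 1: Combine all N = 11 observations and assign midranks.
sorted (value, group, rank): (7,G1,1), (9,G1,2), (10,G1,3), (11,G2,4), (15,G2,5), (20,G2,6), (21,G2,7), (22,G2,8.5), (22,G3,8.5), (23,G3,10), (24,G3,11)
Step 2: Sum ranks within each group.
R_1 = 6 (n_1 = 3)
R_2 = 30.5 (n_2 = 5)
R_3 = 29.5 (n_3 = 3)
Step 3: H = 12/(N(N+1)) * sum(R_i^2/n_i) - 3(N+1)
     = 12/(11*12) * (6^2/3 + 30.5^2/5 + 29.5^2/3) - 3*12
     = 0.090909 * 488.133 - 36
     = 8.375758.
Step 4: Ties present; correction factor C = 1 - 6/(11^3 - 11) = 0.995455. Corrected H = 8.375758 / 0.995455 = 8.414003.
Step 5: Under H0, H ~ chi^2(2); p-value = 0.014891.
Step 6: alpha = 0.05. reject H0.

H = 8.4140, df = 2, p = 0.014891, reject H0.


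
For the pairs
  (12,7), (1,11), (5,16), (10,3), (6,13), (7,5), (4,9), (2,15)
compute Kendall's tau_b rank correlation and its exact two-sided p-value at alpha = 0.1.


Step 1: Enumerate the 28 unordered pairs (i,j) with i<j and classify each by sign(x_j-x_i) * sign(y_j-y_i).
  (1,2):dx=-11,dy=+4->D; (1,3):dx=-7,dy=+9->D; (1,4):dx=-2,dy=-4->C; (1,5):dx=-6,dy=+6->D
  (1,6):dx=-5,dy=-2->C; (1,7):dx=-8,dy=+2->D; (1,8):dx=-10,dy=+8->D; (2,3):dx=+4,dy=+5->C
  (2,4):dx=+9,dy=-8->D; (2,5):dx=+5,dy=+2->C; (2,6):dx=+6,dy=-6->D; (2,7):dx=+3,dy=-2->D
  (2,8):dx=+1,dy=+4->C; (3,4):dx=+5,dy=-13->D; (3,5):dx=+1,dy=-3->D; (3,6):dx=+2,dy=-11->D
  (3,7):dx=-1,dy=-7->C; (3,8):dx=-3,dy=-1->C; (4,5):dx=-4,dy=+10->D; (4,6):dx=-3,dy=+2->D
  (4,7):dx=-6,dy=+6->D; (4,8):dx=-8,dy=+12->D; (5,6):dx=+1,dy=-8->D; (5,7):dx=-2,dy=-4->C
  (5,8):dx=-4,dy=+2->D; (6,7):dx=-3,dy=+4->D; (6,8):dx=-5,dy=+10->D; (7,8):dx=-2,dy=+6->D
Step 2: C = 8, D = 20, total pairs = 28.
Step 3: tau = (C - D)/(n(n-1)/2) = (8 - 20)/28 = -0.428571.
Step 4: Exact two-sided p-value (enumerate n! = 40320 permutations of y under H0): p = 0.178869.
Step 5: alpha = 0.1. fail to reject H0.

tau_b = -0.4286 (C=8, D=20), p = 0.178869, fail to reject H0.
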